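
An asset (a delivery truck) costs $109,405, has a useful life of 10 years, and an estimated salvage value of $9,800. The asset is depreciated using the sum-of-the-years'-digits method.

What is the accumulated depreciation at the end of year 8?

Depreciable base = $109,405 − $9,800 = $99,605.
Sum of the years' digits = 10+9+8+7+6+5+4+3+2+1 = 55.
Year 1: $99,605 × 10/55 = $18,110. Book value $91,295.
Year 2: $99,605 × 9/55 = $16,299. Book value $74,996.
Year 3: $99,605 × 8/55 = $14,488. Book value $60,508.
Year 4: $99,605 × 7/55 = $12,677. Book value $47,831.
Year 5: $99,605 × 6/55 = $10,866. Book value $36,965.
Year 6: $99,605 × 5/55 = $9,055. Book value $27,910.
Year 7: $99,605 × 4/55 = $7,244. Book value $20,666.
Year 8: $99,605 × 3/55 = $5,433. Book value $15,233.
Accumulated through year 8 = $109,405 − $15,233 = $94,172.

$94,172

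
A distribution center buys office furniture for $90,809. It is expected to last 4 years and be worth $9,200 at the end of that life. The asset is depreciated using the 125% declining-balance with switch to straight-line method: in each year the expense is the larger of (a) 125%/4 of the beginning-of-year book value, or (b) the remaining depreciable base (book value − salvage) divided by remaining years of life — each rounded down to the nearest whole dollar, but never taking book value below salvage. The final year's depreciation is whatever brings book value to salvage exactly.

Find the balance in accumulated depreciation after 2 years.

Depreciable base = $90,809 − $9,200 = $81,609.
Year 1: DB = ⌊$90,809 × 125%/4⌋ = $28,377; SL = ⌊$81,609/4⌋ = $20,402 → take DB $28,377. Book value $62,432.
Year 2: DB = ⌊$62,432 × 125%/4⌋ = $19,510; SL = ⌊$53,232/3⌋ = $17,744 → take DB $19,510. Book value $42,922.
Accumulated through year 2 = $90,809 − $42,922 = $47,887.

$47,887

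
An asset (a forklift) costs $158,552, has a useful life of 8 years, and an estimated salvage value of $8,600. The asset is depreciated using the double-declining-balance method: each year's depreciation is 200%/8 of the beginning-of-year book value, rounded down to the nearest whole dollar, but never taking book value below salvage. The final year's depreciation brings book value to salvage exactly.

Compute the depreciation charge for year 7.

Depreciable base = $158,552 − $8,600 = $149,952.
Year 1: ⌊$158,552 × 200%/8⌋ = $39,638. Book value $118,914.
Year 2: ⌊$118,914 × 200%/8⌋ = $29,728. Book value $89,186.
Year 3: ⌊$89,186 × 200%/8⌋ = $22,296. Book value $66,890.
Year 4: ⌊$66,890 × 200%/8⌋ = $16,722. Book value $50,168.
Year 5: ⌊$50,168 × 200%/8⌋ = $12,542. Book value $37,626.
Year 6: ⌊$37,626 × 200%/8⌋ = $9,406. Book value $28,220.
Year 7: ⌊$28,220 × 200%/8⌋ = $7,055. Book value $21,165.

$7,055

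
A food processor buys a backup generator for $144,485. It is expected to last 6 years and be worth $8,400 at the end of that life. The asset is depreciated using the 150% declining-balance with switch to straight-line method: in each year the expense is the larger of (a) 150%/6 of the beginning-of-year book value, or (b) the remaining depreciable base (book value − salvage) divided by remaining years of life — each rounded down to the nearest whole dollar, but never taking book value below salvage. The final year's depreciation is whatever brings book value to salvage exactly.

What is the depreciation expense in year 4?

Depreciable base = $144,485 − $8,400 = $136,085.
Year 1: DB = ⌊$144,485 × 150%/6⌋ = $36,121; SL = ⌊$136,085/6⌋ = $22,680 → take DB $36,121. Book value $108,364.
Year 2: DB = ⌊$108,364 × 150%/6⌋ = $27,091; SL = ⌊$99,964/5⌋ = $19,992 → take DB $27,091. Book value $81,273.
Year 3: DB = ⌊$81,273 × 150%/6⌋ = $20,318; SL = ⌊$72,873/4⌋ = $18,218 → take DB $20,318. Book value $60,955.
Year 4: DB = ⌊$60,955 × 150%/6⌋ = $15,238; SL = ⌊$52,555/3⌋ = $17,518 → take SL $17,518. Book value $43,437.

$17,518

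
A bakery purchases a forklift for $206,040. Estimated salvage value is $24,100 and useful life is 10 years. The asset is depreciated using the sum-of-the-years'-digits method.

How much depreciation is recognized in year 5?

$19,848

Depreciable base = $206,040 − $24,100 = $181,940.
Sum of the years' digits = 10+9+8+7+6+5+4+3+2+1 = 55.
Year 1: $181,940 × 10/55 = $33,080. Book value $172,960.
Year 2: $181,940 × 9/55 = $29,772. Book value $143,188.
Year 3: $181,940 × 8/55 = $26,464. Book value $116,724.
Year 4: $181,940 × 7/55 = $23,156. Book value $93,568.
Year 5: $181,940 × 6/55 = $19,848. Book value $73,720.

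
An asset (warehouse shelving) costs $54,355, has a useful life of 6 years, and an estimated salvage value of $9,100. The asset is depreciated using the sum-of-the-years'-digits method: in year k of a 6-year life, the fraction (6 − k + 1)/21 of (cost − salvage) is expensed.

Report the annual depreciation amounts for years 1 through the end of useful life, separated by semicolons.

$12,930; $10,775; $8,620; $6,465; $4,310; $2,155

Depreciable base = $54,355 − $9,100 = $45,255.
Sum of the years' digits = 6+5+4+3+2+1 = 21.
Year 1: $45,255 × 6/21 = $12,930. Book value $41,425.
Year 2: $45,255 × 5/21 = $10,775. Book value $30,650.
Year 3: $45,255 × 4/21 = $8,620. Book value $22,030.
Year 4: $45,255 × 3/21 = $6,465. Book value $15,565.
Year 5: $45,255 × 2/21 = $4,310. Book value $11,255.
Year 6: $45,255 × 1/21 = $2,155. Book value $9,100.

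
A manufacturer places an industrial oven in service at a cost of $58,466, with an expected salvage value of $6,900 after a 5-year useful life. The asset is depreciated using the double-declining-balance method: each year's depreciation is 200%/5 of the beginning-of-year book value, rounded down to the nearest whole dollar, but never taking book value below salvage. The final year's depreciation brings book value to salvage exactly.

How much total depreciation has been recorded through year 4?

Depreciable base = $58,466 − $6,900 = $51,566.
Year 1: ⌊$58,466 × 200%/5⌋ = $23,386. Book value $35,080.
Year 2: ⌊$35,080 × 200%/5⌋ = $14,032. Book value $21,048.
Year 3: ⌊$21,048 × 200%/5⌋ = $8,419. Book value $12,629.
Year 4: ⌊$12,629 × 200%/5⌋ = $5,051. Book value $7,578.
Accumulated through year 4 = $58,466 − $7,578 = $50,888.

$50,888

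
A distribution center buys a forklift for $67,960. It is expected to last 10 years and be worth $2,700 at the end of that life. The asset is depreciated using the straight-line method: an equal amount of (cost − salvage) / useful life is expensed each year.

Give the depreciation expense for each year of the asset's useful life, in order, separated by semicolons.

$6,526; $6,526; $6,526; $6,526; $6,526; $6,526; $6,526; $6,526; $6,526; $6,526

Depreciable base = $67,960 − $2,700 = $65,260.
Annual expense = $65,260 / 10 = $6,526.
End of year 1: book value $61,434.
End of year 2: book value $54,908.
End of year 3: book value $48,382.
End of year 4: book value $41,856.
End of year 5: book value $35,330.
End of year 6: book value $28,804.
End of year 7: book value $22,278.
End of year 8: book value $15,752.
End of year 9: book value $9,226.
End of year 10: book value $2,700.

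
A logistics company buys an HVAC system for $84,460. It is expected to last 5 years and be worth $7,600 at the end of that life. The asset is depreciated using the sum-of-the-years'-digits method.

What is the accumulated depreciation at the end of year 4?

Depreciable base = $84,460 − $7,600 = $76,860.
Sum of the years' digits = 5+4+3+2+1 = 15.
Year 1: $76,860 × 5/15 = $25,620. Book value $58,840.
Year 2: $76,860 × 4/15 = $20,496. Book value $38,344.
Year 3: $76,860 × 3/15 = $15,372. Book value $22,972.
Year 4: $76,860 × 2/15 = $10,248. Book value $12,724.
Accumulated through year 4 = $84,460 − $12,724 = $71,736.

$71,736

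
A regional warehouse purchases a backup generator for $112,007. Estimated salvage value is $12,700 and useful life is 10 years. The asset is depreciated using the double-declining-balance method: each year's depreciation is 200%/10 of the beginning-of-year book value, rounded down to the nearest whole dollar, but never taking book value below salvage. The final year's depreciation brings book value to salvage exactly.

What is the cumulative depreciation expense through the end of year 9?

$96,971

Depreciable base = $112,007 − $12,700 = $99,307.
Year 1: ⌊$112,007 × 200%/10⌋ = $22,401. Book value $89,606.
Year 2: ⌊$89,606 × 200%/10⌋ = $17,921. Book value $71,685.
Year 3: ⌊$71,685 × 200%/10⌋ = $14,337. Book value $57,348.
Year 4: ⌊$57,348 × 200%/10⌋ = $11,469. Book value $45,879.
Year 5: ⌊$45,879 × 200%/10⌋ = $9,175. Book value $36,704.
Year 6: ⌊$36,704 × 200%/10⌋ = $7,340. Book value $29,364.
Year 7: ⌊$29,364 × 200%/10⌋ = $5,872. Book value $23,492.
Year 8: ⌊$23,492 × 200%/10⌋ = $4,698. Book value $18,794.
Year 9: ⌊$18,794 × 200%/10⌋ = $3,758. Book value $15,036.
Accumulated through year 9 = $112,007 − $15,036 = $96,971.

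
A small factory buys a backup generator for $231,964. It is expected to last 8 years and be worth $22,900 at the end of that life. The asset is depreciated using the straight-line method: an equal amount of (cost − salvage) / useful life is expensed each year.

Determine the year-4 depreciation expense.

$26,133

Depreciable base = $231,964 − $22,900 = $209,064.
Annual expense = $209,064 / 8 = $26,133.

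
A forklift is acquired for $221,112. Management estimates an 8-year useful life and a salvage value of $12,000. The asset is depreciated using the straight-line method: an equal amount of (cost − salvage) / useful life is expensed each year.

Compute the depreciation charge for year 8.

Depreciable base = $221,112 − $12,000 = $209,112.
Annual expense = $209,112 / 8 = $26,139.

$26,139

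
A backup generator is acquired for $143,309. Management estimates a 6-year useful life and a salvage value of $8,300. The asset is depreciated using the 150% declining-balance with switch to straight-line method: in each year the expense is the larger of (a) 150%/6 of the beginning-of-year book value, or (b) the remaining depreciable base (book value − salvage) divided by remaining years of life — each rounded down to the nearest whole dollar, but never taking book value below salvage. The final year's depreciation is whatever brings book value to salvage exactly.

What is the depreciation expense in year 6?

$17,387

Depreciable base = $143,309 − $8,300 = $135,009.
Year 1: DB = ⌊$143,309 × 150%/6⌋ = $35,827; SL = ⌊$135,009/6⌋ = $22,501 → take DB $35,827. Book value $107,482.
Year 2: DB = ⌊$107,482 × 150%/6⌋ = $26,870; SL = ⌊$99,182/5⌋ = $19,836 → take DB $26,870. Book value $80,612.
Year 3: DB = ⌊$80,612 × 150%/6⌋ = $20,153; SL = ⌊$72,312/4⌋ = $18,078 → take DB $20,153. Book value $60,459.
Year 4: DB = ⌊$60,459 × 150%/6⌋ = $15,114; SL = ⌊$52,159/3⌋ = $17,386 → take SL $17,386. Book value $43,073.
Year 5: DB = ⌊$43,073 × 150%/6⌋ = $10,768; SL = ⌊$34,773/2⌋ = $17,386 → take SL $17,386. Book value $25,687.
Year 6 (final): $25,687 − $8,300 = $17,387. Book value $8,300.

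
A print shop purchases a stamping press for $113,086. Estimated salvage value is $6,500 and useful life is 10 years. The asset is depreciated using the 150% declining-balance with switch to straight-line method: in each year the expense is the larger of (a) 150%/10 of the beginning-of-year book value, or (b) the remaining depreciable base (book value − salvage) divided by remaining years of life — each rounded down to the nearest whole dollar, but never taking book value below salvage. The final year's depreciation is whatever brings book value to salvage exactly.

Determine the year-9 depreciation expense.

$8,736

Depreciable base = $113,086 − $6,500 = $106,586.
Year 1: DB = ⌊$113,086 × 150%/10⌋ = $16,962; SL = ⌊$106,586/10⌋ = $10,658 → take DB $16,962. Book value $96,124.
Year 2: DB = ⌊$96,124 × 150%/10⌋ = $14,418; SL = ⌊$89,624/9⌋ = $9,958 → take DB $14,418. Book value $81,706.
Year 3: DB = ⌊$81,706 × 150%/10⌋ = $12,255; SL = ⌊$75,206/8⌋ = $9,400 → take DB $12,255. Book value $69,451.
Year 4: DB = ⌊$69,451 × 150%/10⌋ = $10,417; SL = ⌊$62,951/7⌋ = $8,993 → take DB $10,417. Book value $59,034.
Year 5: DB = ⌊$59,034 × 150%/10⌋ = $8,855; SL = ⌊$52,534/6⌋ = $8,755 → take DB $8,855. Book value $50,179.
Year 6: DB = ⌊$50,179 × 150%/10⌋ = $7,526; SL = ⌊$43,679/5⌋ = $8,735 → take SL $8,735. Book value $41,444.
Year 7: DB = ⌊$41,444 × 150%/10⌋ = $6,216; SL = ⌊$34,944/4⌋ = $8,736 → take SL $8,736. Book value $32,708.
Year 8: DB = ⌊$32,708 × 150%/10⌋ = $4,906; SL = ⌊$26,208/3⌋ = $8,736 → take SL $8,736. Book value $23,972.
Year 9: DB = ⌊$23,972 × 150%/10⌋ = $3,595; SL = ⌊$17,472/2⌋ = $8,736 → take SL $8,736. Book value $15,236.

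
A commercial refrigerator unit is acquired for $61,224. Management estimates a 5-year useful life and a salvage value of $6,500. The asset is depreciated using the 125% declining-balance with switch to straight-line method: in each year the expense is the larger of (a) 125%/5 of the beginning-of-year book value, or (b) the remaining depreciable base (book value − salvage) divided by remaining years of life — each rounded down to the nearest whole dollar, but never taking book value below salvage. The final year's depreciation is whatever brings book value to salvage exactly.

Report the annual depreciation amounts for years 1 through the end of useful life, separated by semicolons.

$15,306; $11,479; $9,313; $9,313; $9,313

Depreciable base = $61,224 − $6,500 = $54,724.
Year 1: DB = ⌊$61,224 × 125%/5⌋ = $15,306; SL = ⌊$54,724/5⌋ = $10,944 → take DB $15,306. Book value $45,918.
Year 2: DB = ⌊$45,918 × 125%/5⌋ = $11,479; SL = ⌊$39,418/4⌋ = $9,854 → take DB $11,479. Book value $34,439.
Year 3: DB = ⌊$34,439 × 125%/5⌋ = $8,609; SL = ⌊$27,939/3⌋ = $9,313 → take SL $9,313. Book value $25,126.
Year 4: DB = ⌊$25,126 × 125%/5⌋ = $6,281; SL = ⌊$18,626/2⌋ = $9,313 → take SL $9,313. Book value $15,813.
Year 5 (final): $15,813 − $6,500 = $9,313. Book value $6,500.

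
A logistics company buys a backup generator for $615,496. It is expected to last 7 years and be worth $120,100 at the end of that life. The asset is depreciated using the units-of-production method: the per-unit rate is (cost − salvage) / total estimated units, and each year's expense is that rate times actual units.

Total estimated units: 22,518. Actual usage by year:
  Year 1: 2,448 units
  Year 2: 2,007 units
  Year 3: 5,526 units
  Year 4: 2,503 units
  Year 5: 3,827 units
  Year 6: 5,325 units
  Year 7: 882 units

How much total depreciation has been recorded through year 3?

$219,582

Depreciable base = $615,496 − $120,100 = $495,396.
Rate = $495,396 / 22,518 units = $22 per unit.
Year 1: 2,448 × $22 = $53,856. Book value $561,640.
Year 2: 2,007 × $22 = $44,154. Book value $517,486.
Year 3: 5,526 × $22 = $121,572. Book value $395,914.
Accumulated through year 3 = $615,496 − $395,914 = $219,582.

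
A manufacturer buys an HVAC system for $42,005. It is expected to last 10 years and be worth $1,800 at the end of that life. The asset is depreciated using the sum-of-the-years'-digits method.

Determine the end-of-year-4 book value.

$17,151

Depreciable base = $42,005 − $1,800 = $40,205.
Sum of the years' digits = 10+9+8+7+6+5+4+3+2+1 = 55.
Year 1: $40,205 × 10/55 = $7,310. Book value $34,695.
Year 2: $40,205 × 9/55 = $6,579. Book value $28,116.
Year 3: $40,205 × 8/55 = $5,848. Book value $22,268.
Year 4: $40,205 × 7/55 = $5,117. Book value $17,151.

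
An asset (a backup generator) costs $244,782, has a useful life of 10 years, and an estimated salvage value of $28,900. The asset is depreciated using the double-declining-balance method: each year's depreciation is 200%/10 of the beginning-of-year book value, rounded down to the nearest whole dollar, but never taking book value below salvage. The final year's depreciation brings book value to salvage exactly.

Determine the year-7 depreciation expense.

Depreciable base = $244,782 − $28,900 = $215,882.
Year 1: ⌊$244,782 × 200%/10⌋ = $48,956. Book value $195,826.
Year 2: ⌊$195,826 × 200%/10⌋ = $39,165. Book value $156,661.
Year 3: ⌊$156,661 × 200%/10⌋ = $31,332. Book value $125,329.
Year 4: ⌊$125,329 × 200%/10⌋ = $25,065. Book value $100,264.
Year 5: ⌊$100,264 × 200%/10⌋ = $20,052. Book value $80,212.
Year 6: ⌊$80,212 × 200%/10⌋ = $16,042. Book value $64,170.
Year 7: ⌊$64,170 × 200%/10⌋ = $12,834. Book value $51,336.

$12,834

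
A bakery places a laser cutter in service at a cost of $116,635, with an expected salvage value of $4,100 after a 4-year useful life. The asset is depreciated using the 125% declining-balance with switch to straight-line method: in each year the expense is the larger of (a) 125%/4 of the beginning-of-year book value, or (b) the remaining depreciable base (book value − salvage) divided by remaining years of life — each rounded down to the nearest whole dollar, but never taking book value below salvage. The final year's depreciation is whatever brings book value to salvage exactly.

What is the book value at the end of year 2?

$54,825

Depreciable base = $116,635 − $4,100 = $112,535.
Year 1: DB = ⌊$116,635 × 125%/4⌋ = $36,448; SL = ⌊$112,535/4⌋ = $28,133 → take DB $36,448. Book value $80,187.
Year 2: DB = ⌊$80,187 × 125%/4⌋ = $25,058; SL = ⌊$76,087/3⌋ = $25,362 → take SL $25,362. Book value $54,825.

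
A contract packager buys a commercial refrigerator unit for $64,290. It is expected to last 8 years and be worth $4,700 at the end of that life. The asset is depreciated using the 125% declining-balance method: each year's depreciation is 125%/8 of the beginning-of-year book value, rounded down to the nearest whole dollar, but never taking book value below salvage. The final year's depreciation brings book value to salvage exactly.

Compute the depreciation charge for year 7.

Depreciable base = $64,290 − $4,700 = $59,590.
Year 1: ⌊$64,290 × 125%/8⌋ = $10,045. Book value $54,245.
Year 2: ⌊$54,245 × 125%/8⌋ = $8,475. Book value $45,770.
Year 3: ⌊$45,770 × 125%/8⌋ = $7,151. Book value $38,619.
Year 4: ⌊$38,619 × 125%/8⌋ = $6,034. Book value $32,585.
Year 5: ⌊$32,585 × 125%/8⌋ = $5,091. Book value $27,494.
Year 6: ⌊$27,494 × 125%/8⌋ = $4,295. Book value $23,199.
Year 7: ⌊$23,199 × 125%/8⌋ = $3,624. Book value $19,575.

$3,624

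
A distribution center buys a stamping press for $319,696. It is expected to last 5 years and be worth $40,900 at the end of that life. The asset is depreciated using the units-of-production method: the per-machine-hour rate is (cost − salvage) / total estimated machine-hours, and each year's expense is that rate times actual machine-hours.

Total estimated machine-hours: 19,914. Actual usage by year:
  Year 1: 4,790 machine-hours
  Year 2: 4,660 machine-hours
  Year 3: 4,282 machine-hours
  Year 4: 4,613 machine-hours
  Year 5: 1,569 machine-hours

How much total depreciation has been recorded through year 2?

$132,300

Depreciable base = $319,696 − $40,900 = $278,796.
Rate = $278,796 / 19,914 machine-hours = $14 per machine-hour.
Year 1: 4,790 × $14 = $67,060. Book value $252,636.
Year 2: 4,660 × $14 = $65,240. Book value $187,396.
Accumulated through year 2 = $319,696 − $187,396 = $132,300.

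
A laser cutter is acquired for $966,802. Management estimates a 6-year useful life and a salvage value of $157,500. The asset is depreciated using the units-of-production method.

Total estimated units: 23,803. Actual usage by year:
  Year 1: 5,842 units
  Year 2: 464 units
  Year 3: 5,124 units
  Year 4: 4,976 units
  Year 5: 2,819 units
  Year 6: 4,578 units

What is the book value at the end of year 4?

$408,998

Depreciable base = $966,802 − $157,500 = $809,302.
Rate = $809,302 / 23,803 units = $34 per unit.
Year 1: 5,842 × $34 = $198,628. Book value $768,174.
Year 2: 464 × $34 = $15,776. Book value $752,398.
Year 3: 5,124 × $34 = $174,216. Book value $578,182.
Year 4: 4,976 × $34 = $169,184. Book value $408,998.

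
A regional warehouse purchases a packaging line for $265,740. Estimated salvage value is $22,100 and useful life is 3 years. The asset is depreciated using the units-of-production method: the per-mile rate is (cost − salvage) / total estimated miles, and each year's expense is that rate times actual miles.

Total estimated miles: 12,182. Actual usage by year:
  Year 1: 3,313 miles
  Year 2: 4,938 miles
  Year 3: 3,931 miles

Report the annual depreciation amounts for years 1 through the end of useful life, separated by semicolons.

$66,260; $98,760; $78,620

Depreciable base = $265,740 − $22,100 = $243,640.
Rate = $243,640 / 12,182 miles = $20 per mile.
Year 1: 3,313 × $20 = $66,260. Book value $199,480.
Year 2: 4,938 × $20 = $98,760. Book value $100,720.
Year 3: 3,931 × $20 = $78,620. Book value $22,100.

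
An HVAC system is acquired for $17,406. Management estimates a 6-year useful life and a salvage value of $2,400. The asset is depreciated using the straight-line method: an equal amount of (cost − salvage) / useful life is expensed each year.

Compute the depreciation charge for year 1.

$2,501

Depreciable base = $17,406 − $2,400 = $15,006.
Annual expense = $15,006 / 6 = $2,501.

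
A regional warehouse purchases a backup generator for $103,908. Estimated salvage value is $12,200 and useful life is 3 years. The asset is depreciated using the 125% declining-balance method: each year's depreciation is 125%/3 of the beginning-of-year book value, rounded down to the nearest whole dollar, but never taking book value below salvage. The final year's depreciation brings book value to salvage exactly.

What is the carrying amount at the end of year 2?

$35,358

Depreciable base = $103,908 − $12,200 = $91,708.
Year 1: ⌊$103,908 × 125%/3⌋ = $43,295. Book value $60,613.
Year 2: ⌊$60,613 × 125%/3⌋ = $25,255. Book value $35,358.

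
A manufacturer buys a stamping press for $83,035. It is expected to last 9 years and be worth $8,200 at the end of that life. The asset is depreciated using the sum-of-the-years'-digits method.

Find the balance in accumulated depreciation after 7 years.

$69,846

Depreciable base = $83,035 − $8,200 = $74,835.
Sum of the years' digits = 9+8+7+6+5+4+3+2+1 = 45.
Year 1: $74,835 × 9/45 = $14,967. Book value $68,068.
Year 2: $74,835 × 8/45 = $13,304. Book value $54,764.
Year 3: $74,835 × 7/45 = $11,641. Book value $43,123.
Year 4: $74,835 × 6/45 = $9,978. Book value $33,145.
Year 5: $74,835 × 5/45 = $8,315. Book value $24,830.
Year 6: $74,835 × 4/45 = $6,652. Book value $18,178.
Year 7: $74,835 × 3/45 = $4,989. Book value $13,189.
Accumulated through year 7 = $83,035 − $13,189 = $69,846.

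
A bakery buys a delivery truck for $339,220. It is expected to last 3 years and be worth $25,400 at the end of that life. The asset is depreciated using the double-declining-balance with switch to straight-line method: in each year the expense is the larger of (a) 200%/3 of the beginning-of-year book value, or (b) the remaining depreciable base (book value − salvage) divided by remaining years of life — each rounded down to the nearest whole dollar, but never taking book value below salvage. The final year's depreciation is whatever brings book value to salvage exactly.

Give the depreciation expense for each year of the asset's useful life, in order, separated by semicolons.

Depreciable base = $339,220 − $25,400 = $313,820.
Year 1: DB = ⌊$339,220 × 200%/3⌋ = $226,146; SL = ⌊$313,820/3⌋ = $104,606 → take DB $226,146. Book value $113,074.
Year 2: DB = ⌊$113,074 × 200%/3⌋ = $75,382; SL = ⌊$87,674/2⌋ = $43,837 → take DB $75,382. Book value $37,692.
Year 3 (final): $37,692 − $25,400 = $12,292. Book value $25,400.

$226,146; $75,382; $12,292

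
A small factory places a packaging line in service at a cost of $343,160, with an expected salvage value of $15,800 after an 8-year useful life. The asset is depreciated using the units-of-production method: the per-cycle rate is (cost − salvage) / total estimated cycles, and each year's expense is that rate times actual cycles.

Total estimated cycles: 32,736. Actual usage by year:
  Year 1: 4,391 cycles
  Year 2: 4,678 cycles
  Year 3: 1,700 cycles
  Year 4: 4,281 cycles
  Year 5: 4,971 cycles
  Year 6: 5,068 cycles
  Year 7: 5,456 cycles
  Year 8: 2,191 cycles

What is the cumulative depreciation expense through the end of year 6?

Depreciable base = $343,160 − $15,800 = $327,360.
Rate = $327,360 / 32,736 cycles = $10 per cycle.
Year 1: 4,391 × $10 = $43,910. Book value $299,250.
Year 2: 4,678 × $10 = $46,780. Book value $252,470.
Year 3: 1,700 × $10 = $17,000. Book value $235,470.
Year 4: 4,281 × $10 = $42,810. Book value $192,660.
Year 5: 4,971 × $10 = $49,710. Book value $142,950.
Year 6: 5,068 × $10 = $50,680. Book value $92,270.
Accumulated through year 6 = $343,160 − $92,270 = $250,890.

$250,890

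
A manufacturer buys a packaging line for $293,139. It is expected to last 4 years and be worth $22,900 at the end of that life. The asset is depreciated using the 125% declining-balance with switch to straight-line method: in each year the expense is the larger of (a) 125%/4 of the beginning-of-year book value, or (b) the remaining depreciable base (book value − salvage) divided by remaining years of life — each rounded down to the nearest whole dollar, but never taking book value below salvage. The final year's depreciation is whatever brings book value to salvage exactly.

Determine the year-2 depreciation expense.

Depreciable base = $293,139 − $22,900 = $270,239.
Year 1: DB = ⌊$293,139 × 125%/4⌋ = $91,605; SL = ⌊$270,239/4⌋ = $67,559 → take DB $91,605. Book value $201,534.
Year 2: DB = ⌊$201,534 × 125%/4⌋ = $62,979; SL = ⌊$178,634/3⌋ = $59,544 → take DB $62,979. Book value $138,555.

$62,979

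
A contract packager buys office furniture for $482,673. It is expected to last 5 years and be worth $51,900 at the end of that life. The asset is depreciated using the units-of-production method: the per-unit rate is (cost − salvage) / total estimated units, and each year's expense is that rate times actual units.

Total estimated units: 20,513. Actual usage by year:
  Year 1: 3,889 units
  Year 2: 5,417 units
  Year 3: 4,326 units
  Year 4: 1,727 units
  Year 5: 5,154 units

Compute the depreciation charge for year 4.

$36,267

Depreciable base = $482,673 − $51,900 = $430,773.
Rate = $430,773 / 20,513 units = $21 per unit.
Year 1: 3,889 × $21 = $81,669. Book value $401,004.
Year 2: 5,417 × $21 = $113,757. Book value $287,247.
Year 3: 4,326 × $21 = $90,846. Book value $196,401.
Year 4: 1,727 × $21 = $36,267. Book value $160,134.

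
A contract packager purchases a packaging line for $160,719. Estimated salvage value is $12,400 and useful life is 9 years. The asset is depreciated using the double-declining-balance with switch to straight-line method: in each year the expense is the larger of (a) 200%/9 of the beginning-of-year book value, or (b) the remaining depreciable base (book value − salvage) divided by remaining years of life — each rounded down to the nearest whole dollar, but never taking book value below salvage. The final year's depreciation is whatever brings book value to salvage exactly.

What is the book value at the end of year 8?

Depreciable base = $160,719 − $12,400 = $148,319.
Year 1: DB = ⌊$160,719 × 200%/9⌋ = $35,715; SL = ⌊$148,319/9⌋ = $16,479 → take DB $35,715. Book value $125,004.
Year 2: DB = ⌊$125,004 × 200%/9⌋ = $27,778; SL = ⌊$112,604/8⌋ = $14,075 → take DB $27,778. Book value $97,226.
Year 3: DB = ⌊$97,226 × 200%/9⌋ = $21,605; SL = ⌊$84,826/7⌋ = $12,118 → take DB $21,605. Book value $75,621.
Year 4: DB = ⌊$75,621 × 200%/9⌋ = $16,804; SL = ⌊$63,221/6⌋ = $10,536 → take DB $16,804. Book value $58,817.
Year 5: DB = ⌊$58,817 × 200%/9⌋ = $13,070; SL = ⌊$46,417/5⌋ = $9,283 → take DB $13,070. Book value $45,747.
Year 6: DB = ⌊$45,747 × 200%/9⌋ = $10,166; SL = ⌊$33,347/4⌋ = $8,336 → take DB $10,166. Book value $35,581.
Year 7: DB = ⌊$35,581 × 200%/9⌋ = $7,906; SL = ⌊$23,181/3⌋ = $7,727 → take DB $7,906. Book value $27,675.
Year 8: DB = ⌊$27,675 × 200%/9⌋ = $6,150; SL = ⌊$15,275/2⌋ = $7,637 → take SL $7,637. Book value $20,038.

$20,038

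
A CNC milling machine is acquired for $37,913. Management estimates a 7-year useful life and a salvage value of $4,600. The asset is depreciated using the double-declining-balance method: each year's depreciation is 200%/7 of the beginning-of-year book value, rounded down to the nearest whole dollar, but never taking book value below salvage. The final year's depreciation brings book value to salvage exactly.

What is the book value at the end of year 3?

$13,818

Depreciable base = $37,913 − $4,600 = $33,313.
Year 1: ⌊$37,913 × 200%/7⌋ = $10,832. Book value $27,081.
Year 2: ⌊$27,081 × 200%/7⌋ = $7,737. Book value $19,344.
Year 3: ⌊$19,344 × 200%/7⌋ = $5,526. Book value $13,818.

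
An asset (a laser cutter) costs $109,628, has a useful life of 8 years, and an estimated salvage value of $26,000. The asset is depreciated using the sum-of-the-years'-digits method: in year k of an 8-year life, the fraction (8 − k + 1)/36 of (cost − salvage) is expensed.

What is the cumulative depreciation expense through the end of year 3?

$48,783

Depreciable base = $109,628 − $26,000 = $83,628.
Sum of the years' digits = 8+7+6+5+4+3+2+1 = 36.
Year 1: $83,628 × 8/36 = $18,584. Book value $91,044.
Year 2: $83,628 × 7/36 = $16,261. Book value $74,783.
Year 3: $83,628 × 6/36 = $13,938. Book value $60,845.
Accumulated through year 3 = $109,628 − $60,845 = $48,783.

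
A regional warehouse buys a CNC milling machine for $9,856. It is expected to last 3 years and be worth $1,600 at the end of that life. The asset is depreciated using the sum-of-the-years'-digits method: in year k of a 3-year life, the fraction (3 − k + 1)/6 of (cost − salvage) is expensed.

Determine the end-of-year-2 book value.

$2,976

Depreciable base = $9,856 − $1,600 = $8,256.
Sum of the years' digits = 3+2+1 = 6.
Year 1: $8,256 × 3/6 = $4,128. Book value $5,728.
Year 2: $8,256 × 2/6 = $2,752. Book value $2,976.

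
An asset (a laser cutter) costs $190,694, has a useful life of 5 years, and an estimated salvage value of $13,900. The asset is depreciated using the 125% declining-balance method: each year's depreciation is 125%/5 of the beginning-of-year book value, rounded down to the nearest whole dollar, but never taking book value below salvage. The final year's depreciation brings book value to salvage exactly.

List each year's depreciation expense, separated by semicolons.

Depreciable base = $190,694 − $13,900 = $176,794.
Year 1: ⌊$190,694 × 125%/5⌋ = $47,673. Book value $143,021.
Year 2: ⌊$143,021 × 125%/5⌋ = $35,755. Book value $107,266.
Year 3: ⌊$107,266 × 125%/5⌋ = $26,816. Book value $80,450.
Year 4: ⌊$80,450 × 125%/5⌋ = $20,112. Book value $60,338.
Year 5 (final): $60,338 − $13,900 = $46,438. Book value $13,900.

$47,673; $35,755; $26,816; $20,112; $46,438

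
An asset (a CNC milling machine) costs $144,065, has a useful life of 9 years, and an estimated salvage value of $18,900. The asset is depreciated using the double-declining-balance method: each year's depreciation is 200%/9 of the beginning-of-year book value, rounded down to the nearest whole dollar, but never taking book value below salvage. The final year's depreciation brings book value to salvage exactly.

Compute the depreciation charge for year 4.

Depreciable base = $144,065 − $18,900 = $125,165.
Year 1: ⌊$144,065 × 200%/9⌋ = $32,014. Book value $112,051.
Year 2: ⌊$112,051 × 200%/9⌋ = $24,900. Book value $87,151.
Year 3: ⌊$87,151 × 200%/9⌋ = $19,366. Book value $67,785.
Year 4: ⌊$67,785 × 200%/9⌋ = $15,063. Book value $52,722.

$15,063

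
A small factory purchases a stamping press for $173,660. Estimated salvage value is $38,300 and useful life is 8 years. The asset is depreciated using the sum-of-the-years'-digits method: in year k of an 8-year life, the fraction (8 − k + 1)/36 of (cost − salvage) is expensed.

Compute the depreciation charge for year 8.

Depreciable base = $173,660 − $38,300 = $135,360.
Sum of the years' digits = 8+7+6+5+4+3+2+1 = 36.
Year 1: $135,360 × 8/36 = $30,080. Book value $143,580.
Year 2: $135,360 × 7/36 = $26,320. Book value $117,260.
Year 3: $135,360 × 6/36 = $22,560. Book value $94,700.
Year 4: $135,360 × 5/36 = $18,800. Book value $75,900.
Year 5: $135,360 × 4/36 = $15,040. Book value $60,860.
Year 6: $135,360 × 3/36 = $11,280. Book value $49,580.
Year 7: $135,360 × 2/36 = $7,520. Book value $42,060.
Year 8: $135,360 × 1/36 = $3,760. Book value $38,300.

$3,760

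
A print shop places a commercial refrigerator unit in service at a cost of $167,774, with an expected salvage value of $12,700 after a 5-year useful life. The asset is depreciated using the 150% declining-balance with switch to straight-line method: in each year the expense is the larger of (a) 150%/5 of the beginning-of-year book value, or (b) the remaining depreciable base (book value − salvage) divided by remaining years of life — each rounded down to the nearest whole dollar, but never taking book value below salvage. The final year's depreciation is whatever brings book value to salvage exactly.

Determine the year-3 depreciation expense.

$24,663

Depreciable base = $167,774 − $12,700 = $155,074.
Year 1: DB = ⌊$167,774 × 150%/5⌋ = $50,332; SL = ⌊$155,074/5⌋ = $31,014 → take DB $50,332. Book value $117,442.
Year 2: DB = ⌊$117,442 × 150%/5⌋ = $35,232; SL = ⌊$104,742/4⌋ = $26,185 → take DB $35,232. Book value $82,210.
Year 3: DB = ⌊$82,210 × 150%/5⌋ = $24,663; SL = ⌊$69,510/3⌋ = $23,170 → take DB $24,663. Book value $57,547.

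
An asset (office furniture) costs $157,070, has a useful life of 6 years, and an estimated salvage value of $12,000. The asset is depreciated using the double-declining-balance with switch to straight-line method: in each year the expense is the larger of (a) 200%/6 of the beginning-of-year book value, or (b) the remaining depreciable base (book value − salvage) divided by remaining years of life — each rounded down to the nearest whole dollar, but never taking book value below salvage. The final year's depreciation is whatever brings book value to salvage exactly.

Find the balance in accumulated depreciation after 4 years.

$126,043

Depreciable base = $157,070 − $12,000 = $145,070.
Year 1: DB = ⌊$157,070 × 200%/6⌋ = $52,356; SL = ⌊$145,070/6⌋ = $24,178 → take DB $52,356. Book value $104,714.
Year 2: DB = ⌊$104,714 × 200%/6⌋ = $34,904; SL = ⌊$92,714/5⌋ = $18,542 → take DB $34,904. Book value $69,810.
Year 3: DB = ⌊$69,810 × 200%/6⌋ = $23,270; SL = ⌊$57,810/4⌋ = $14,452 → take DB $23,270. Book value $46,540.
Year 4: DB = ⌊$46,540 × 200%/6⌋ = $15,513; SL = ⌊$34,540/3⌋ = $11,513 → take DB $15,513. Book value $31,027.
Accumulated through year 4 = $157,070 − $31,027 = $126,043.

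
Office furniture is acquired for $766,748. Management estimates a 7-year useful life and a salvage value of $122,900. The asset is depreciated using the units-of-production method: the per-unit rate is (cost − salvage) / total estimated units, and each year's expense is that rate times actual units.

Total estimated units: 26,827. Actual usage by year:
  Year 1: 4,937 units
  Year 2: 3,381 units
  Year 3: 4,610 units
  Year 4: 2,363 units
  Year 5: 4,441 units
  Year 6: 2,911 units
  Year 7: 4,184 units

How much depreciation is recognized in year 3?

Depreciable base = $766,748 − $122,900 = $643,848.
Rate = $643,848 / 26,827 units = $24 per unit.
Year 1: 4,937 × $24 = $118,488. Book value $648,260.
Year 2: 3,381 × $24 = $81,144. Book value $567,116.
Year 3: 4,610 × $24 = $110,640. Book value $456,476.

$110,640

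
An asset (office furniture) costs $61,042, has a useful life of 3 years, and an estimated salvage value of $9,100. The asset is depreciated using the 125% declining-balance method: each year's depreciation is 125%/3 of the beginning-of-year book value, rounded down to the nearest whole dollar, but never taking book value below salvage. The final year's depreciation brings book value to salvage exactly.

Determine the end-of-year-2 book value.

Depreciable base = $61,042 − $9,100 = $51,942.
Year 1: ⌊$61,042 × 125%/3⌋ = $25,434. Book value $35,608.
Year 2: ⌊$35,608 × 125%/3⌋ = $14,836. Book value $20,772.

$20,772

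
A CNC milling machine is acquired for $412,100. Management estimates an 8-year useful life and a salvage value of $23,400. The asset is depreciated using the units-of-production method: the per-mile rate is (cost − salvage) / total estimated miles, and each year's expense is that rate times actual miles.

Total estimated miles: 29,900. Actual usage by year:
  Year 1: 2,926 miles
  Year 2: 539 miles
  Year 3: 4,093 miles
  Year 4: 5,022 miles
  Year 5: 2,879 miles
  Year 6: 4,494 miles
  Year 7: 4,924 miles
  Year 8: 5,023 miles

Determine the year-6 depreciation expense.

Depreciable base = $412,100 − $23,400 = $388,700.
Rate = $388,700 / 29,900 miles = $13 per mile.
Year 1: 2,926 × $13 = $38,038. Book value $374,062.
Year 2: 539 × $13 = $7,007. Book value $367,055.
Year 3: 4,093 × $13 = $53,209. Book value $313,846.
Year 4: 5,022 × $13 = $65,286. Book value $248,560.
Year 5: 2,879 × $13 = $37,427. Book value $211,133.
Year 6: 4,494 × $13 = $58,422. Book value $152,711.

$58,422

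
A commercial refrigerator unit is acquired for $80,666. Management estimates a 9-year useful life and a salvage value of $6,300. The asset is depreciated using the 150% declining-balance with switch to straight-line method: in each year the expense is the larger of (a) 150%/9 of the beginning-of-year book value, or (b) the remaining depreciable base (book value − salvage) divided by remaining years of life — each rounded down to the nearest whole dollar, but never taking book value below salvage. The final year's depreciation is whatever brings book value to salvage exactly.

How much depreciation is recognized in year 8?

$6,521

Depreciable base = $80,666 − $6,300 = $74,366.
Year 1: DB = ⌊$80,666 × 150%/9⌋ = $13,444; SL = ⌊$74,366/9⌋ = $8,262 → take DB $13,444. Book value $67,222.
Year 2: DB = ⌊$67,222 × 150%/9⌋ = $11,203; SL = ⌊$60,922/8⌋ = $7,615 → take DB $11,203. Book value $56,019.
Year 3: DB = ⌊$56,019 × 150%/9⌋ = $9,336; SL = ⌊$49,719/7⌋ = $7,102 → take DB $9,336. Book value $46,683.
Year 4: DB = ⌊$46,683 × 150%/9⌋ = $7,780; SL = ⌊$40,383/6⌋ = $6,730 → take DB $7,780. Book value $38,903.
Year 5: DB = ⌊$38,903 × 150%/9⌋ = $6,483; SL = ⌊$32,603/5⌋ = $6,520 → take SL $6,520. Book value $32,383.
Year 6: DB = ⌊$32,383 × 150%/9⌋ = $5,397; SL = ⌊$26,083/4⌋ = $6,520 → take SL $6,520. Book value $25,863.
Year 7: DB = ⌊$25,863 × 150%/9⌋ = $4,310; SL = ⌊$19,563/3⌋ = $6,521 → take SL $6,521. Book value $19,342.
Year 8: DB = ⌊$19,342 × 150%/9⌋ = $3,223; SL = ⌊$13,042/2⌋ = $6,521 → take SL $6,521. Book value $12,821.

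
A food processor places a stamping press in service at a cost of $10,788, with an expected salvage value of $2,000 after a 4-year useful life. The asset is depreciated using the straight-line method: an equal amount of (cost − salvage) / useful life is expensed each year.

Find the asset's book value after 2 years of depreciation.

$6,394

Depreciable base = $10,788 − $2,000 = $8,788.
Annual expense = $8,788 / 4 = $2,197.
End of year 1: book value $8,591.
End of year 2: book value $6,394.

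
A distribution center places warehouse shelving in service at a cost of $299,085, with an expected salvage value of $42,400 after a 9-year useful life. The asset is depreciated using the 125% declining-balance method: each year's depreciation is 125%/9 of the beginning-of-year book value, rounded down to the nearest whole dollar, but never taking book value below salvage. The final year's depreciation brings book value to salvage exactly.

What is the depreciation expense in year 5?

$22,840

Depreciable base = $299,085 − $42,400 = $256,685.
Year 1: ⌊$299,085 × 125%/9⌋ = $41,539. Book value $257,546.
Year 2: ⌊$257,546 × 125%/9⌋ = $35,770. Book value $221,776.
Year 3: ⌊$221,776 × 125%/9⌋ = $30,802. Book value $190,974.
Year 4: ⌊$190,974 × 125%/9⌋ = $26,524. Book value $164,450.
Year 5: ⌊$164,450 × 125%/9⌋ = $22,840. Book value $141,610.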